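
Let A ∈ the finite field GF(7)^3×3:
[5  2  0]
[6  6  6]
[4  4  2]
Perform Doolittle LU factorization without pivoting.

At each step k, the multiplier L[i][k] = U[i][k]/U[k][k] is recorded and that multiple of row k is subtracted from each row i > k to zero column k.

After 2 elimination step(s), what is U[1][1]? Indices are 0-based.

U[1][1] = 5

Step 1: pivot at (0,0) is 5.
  row1 ← row1 − (4)·row0  ⇒  L[1][0]=4, U row1=(0, 5, 6)
  row2 ← row2 − (5)·row0  ⇒  L[2][0]=5, U row2=(0, 1, 2)
Step 2: pivot at (1,1) is 5.
  row2 ← row2 − (3)·row1  ⇒  L[2][1]=3, U row2=(0, 0, 5)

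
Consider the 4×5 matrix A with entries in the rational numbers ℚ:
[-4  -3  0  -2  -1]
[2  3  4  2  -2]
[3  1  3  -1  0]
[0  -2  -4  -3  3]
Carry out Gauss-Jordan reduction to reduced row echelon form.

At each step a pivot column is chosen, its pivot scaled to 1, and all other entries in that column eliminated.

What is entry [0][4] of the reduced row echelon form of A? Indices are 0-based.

M[0][4] = 1/2

step 1: normalize row 0 (÷-4) = (1, 3/4, 0, 1/2, 1/4)
  row 1: subtract 2×row0 = (0, 3/2, 4, 1, -5/2)
  row 2: subtract 3×row0 = (0, -5/4, 3, -5/2, -3/4)
step 2: normalize row 1 (÷3/2) = (0, 1, 8/3, 2/3, -5/3)
  row 0: subtract 3/4×row1 = (1, 0, -2, 0, 3/2)
  row 2: subtract -5/4×row1 = (0, 0, 19/3, -5/3, -17/6)
  row 3: subtract -2×row1 = (0, 0, 4/3, -5/3, -1/3)
step 3: normalize row 2 (÷19/3) = (0, 0, 1, -5/19, -17/38)
  row 0: subtract -2×row2 = (1, 0, 0, -10/19, 23/38)
  row 1: subtract 8/3×row2 = (0, 1, 0, 26/19, -9/19)
  row 3: subtract 4/3×row2 = (0, 0, 0, -25/19, 5/19)
step 4: normalize row 3 (÷-25/19) = (0, 0, 0, 1, -1/5)
  row 0: subtract -10/19×row3 = (1, 0, 0, 0, 1/2)
  row 1: subtract 26/19×row3 = (0, 1, 0, 0, -1/5)
  row 2: subtract -5/19×row3 = (0, 0, 1, 0, -1/2)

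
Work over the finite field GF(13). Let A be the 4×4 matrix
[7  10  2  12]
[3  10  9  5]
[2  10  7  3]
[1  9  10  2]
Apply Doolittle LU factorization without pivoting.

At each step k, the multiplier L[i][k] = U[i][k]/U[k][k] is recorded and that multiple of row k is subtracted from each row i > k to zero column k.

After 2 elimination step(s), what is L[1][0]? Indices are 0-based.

k=0: U[0][0]=7
  eliminate (1,0): mult=6, new row 1: (0, 2, 10, 11); set L[1][0]=6
  eliminate (2,0): mult=4, new row 2: (0, 9, 12, 7); set L[2][0]=4
  eliminate (3,0): mult=2, new row 3: (0, 2, 6, 4); set L[3][0]=2
k=1: U[1][1]=2
  eliminate (2,1): mult=11, new row 2: (0, 0, 6, 3); set L[2][1]=11
  eliminate (3,1): mult=1, new row 3: (0, 0, 9, 6); set L[3][1]=1

L[1][0] = 6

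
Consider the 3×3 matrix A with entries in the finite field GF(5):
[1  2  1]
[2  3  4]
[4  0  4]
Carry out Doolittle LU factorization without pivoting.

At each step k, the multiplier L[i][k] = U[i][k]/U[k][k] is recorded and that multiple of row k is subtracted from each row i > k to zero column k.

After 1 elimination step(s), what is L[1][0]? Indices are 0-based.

L[1][0] = 2

k=0: U[0][0]=1
  eliminate (1,0): mult=2, new row 1: (0, 4, 2); set L[1][0]=2
  eliminate (2,0): mult=4, new row 2: (0, 2, 0); set L[2][0]=4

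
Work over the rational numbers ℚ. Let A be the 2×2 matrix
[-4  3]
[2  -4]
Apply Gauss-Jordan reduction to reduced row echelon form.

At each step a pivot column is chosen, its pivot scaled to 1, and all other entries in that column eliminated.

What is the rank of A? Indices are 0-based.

rank = 2

[1] R0 /= -4  ⇒  (1, -3/4)
     R1 -= 2·R0  ⇒  (0, -5/2)
[2] R1 /= -5/2  ⇒  (0, 1)
     R0 -= -3/4·R1  ⇒  (1, 0)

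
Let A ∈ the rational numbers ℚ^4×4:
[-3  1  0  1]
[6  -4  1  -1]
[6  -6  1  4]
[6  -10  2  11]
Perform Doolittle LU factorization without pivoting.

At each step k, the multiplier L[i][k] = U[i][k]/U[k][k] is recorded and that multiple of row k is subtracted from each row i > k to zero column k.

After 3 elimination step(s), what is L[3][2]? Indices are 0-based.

k=0: U[0][0]=-3
  eliminate (1,0): mult=-2, new row 1: (0, -2, 1, 1); set L[1][0]=-2
  eliminate (2,0): mult=-2, new row 2: (0, -4, 1, 6); set L[2][0]=-2
  eliminate (3,0): mult=-2, new row 3: (0, -8, 2, 13); set L[3][0]=-2
k=1: U[1][1]=-2
  eliminate (2,1): mult=2, new row 2: (0, 0, -1, 4); set L[2][1]=2
  eliminate (3,1): mult=4, new row 3: (0, 0, -2, 9); set L[3][1]=4
k=2: U[2][2]=-1
  eliminate (3,2): mult=2, new row 3: (0, 0, 0, 1); set L[3][2]=2

L[3][2] = 2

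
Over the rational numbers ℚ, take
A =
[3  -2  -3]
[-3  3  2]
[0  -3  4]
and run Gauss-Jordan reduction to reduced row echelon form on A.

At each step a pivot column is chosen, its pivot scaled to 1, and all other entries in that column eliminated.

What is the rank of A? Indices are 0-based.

[1] R0 /= 3  ⇒  (1, -2/3, -1)
     R1 -= -3·R0  ⇒  (0, 1, -1)
[2] R1 /= 1  ⇒  (0, 1, -1)
     R0 -= -2/3·R1  ⇒  (1, 0, -5/3)
     R2 -= -3·R1  ⇒  (0, 0, 1)
[3] R2 /= 1  ⇒  (0, 0, 1)
     R0 -= -5/3·R2  ⇒  (1, 0, 0)
     R1 -= -1·R2  ⇒  (0, 1, 0)

rank = 3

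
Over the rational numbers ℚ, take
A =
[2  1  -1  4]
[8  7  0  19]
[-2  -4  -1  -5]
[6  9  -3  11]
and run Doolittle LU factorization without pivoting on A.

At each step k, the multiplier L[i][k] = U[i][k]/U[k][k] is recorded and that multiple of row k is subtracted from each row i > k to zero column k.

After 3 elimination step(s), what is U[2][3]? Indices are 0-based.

k=0: U[0][0]=2
  eliminate (1,0): mult=4, new row 1: (0, 3, 4, 3); set L[1][0]=4
  eliminate (2,0): mult=-1, new row 2: (0, -3, -2, -1); set L[2][0]=-1
  eliminate (3,0): mult=3, new row 3: (0, 6, 0, -1); set L[3][0]=3
k=1: U[1][1]=3
  eliminate (2,1): mult=-1, new row 2: (0, 0, 2, 2); set L[2][1]=-1
  eliminate (3,1): mult=2, new row 3: (0, 0, -8, -7); set L[3][1]=2
k=2: U[2][2]=2
  eliminate (3,2): mult=-4, new row 3: (0, 0, 0, 1); set L[3][2]=-4

U[2][3] = 2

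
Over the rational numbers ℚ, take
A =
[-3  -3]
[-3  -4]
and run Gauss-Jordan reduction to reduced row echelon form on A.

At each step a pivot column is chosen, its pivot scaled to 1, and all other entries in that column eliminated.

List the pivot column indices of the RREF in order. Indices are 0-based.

pivot columns: 0, 1

[1] R0 /= -3  ⇒  (1, 1)
     R1 -= -3·R0  ⇒  (0, -1)
[2] R1 /= -1  ⇒  (0, 1)
     R0 -= 1·R1  ⇒  (1, 0)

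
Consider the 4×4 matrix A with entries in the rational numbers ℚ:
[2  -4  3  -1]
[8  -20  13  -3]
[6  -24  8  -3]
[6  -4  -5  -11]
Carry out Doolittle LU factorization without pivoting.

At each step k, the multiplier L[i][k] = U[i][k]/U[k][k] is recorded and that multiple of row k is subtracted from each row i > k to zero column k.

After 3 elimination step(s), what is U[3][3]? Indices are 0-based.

U[3][3] = 3

k=0: U[0][0]=2
  eliminate (1,0): mult=4, new row 1: (0, -4, 1, 1); set L[1][0]=4
  eliminate (2,0): mult=3, new row 2: (0, -12, -1, 0); set L[2][0]=3
  eliminate (3,0): mult=3, new row 3: (0, 8, -14, -8); set L[3][0]=3
k=1: U[1][1]=-4
  eliminate (2,1): mult=3, new row 2: (0, 0, -4, -3); set L[2][1]=3
  eliminate (3,1): mult=-2, new row 3: (0, 0, -12, -6); set L[3][1]=-2
k=2: U[2][2]=-4
  eliminate (3,2): mult=3, new row 3: (0, 0, 0, 3); set L[3][2]=3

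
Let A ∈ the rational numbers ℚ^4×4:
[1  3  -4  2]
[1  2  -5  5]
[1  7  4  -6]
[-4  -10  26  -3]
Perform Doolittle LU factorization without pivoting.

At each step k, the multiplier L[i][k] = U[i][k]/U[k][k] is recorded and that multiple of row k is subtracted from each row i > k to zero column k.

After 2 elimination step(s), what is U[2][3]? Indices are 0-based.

U[2][3] = 4

[col 0] pivot 1
  R1 -= 1*R0 → (0, -1, -1, 3)  (L[1][0] := 1)
  R2 -= 1*R0 → (0, 4, 8, -8)  (L[2][0] := 1)
  R3 -= -4*R0 → (0, 2, 10, 5)  (L[3][0] := -4)
[col 1] pivot -1
  R2 -= -4*R1 → (0, 0, 4, 4)  (L[2][1] := -4)
  R3 -= -2*R1 → (0, 0, 8, 11)  (L[3][1] := -2)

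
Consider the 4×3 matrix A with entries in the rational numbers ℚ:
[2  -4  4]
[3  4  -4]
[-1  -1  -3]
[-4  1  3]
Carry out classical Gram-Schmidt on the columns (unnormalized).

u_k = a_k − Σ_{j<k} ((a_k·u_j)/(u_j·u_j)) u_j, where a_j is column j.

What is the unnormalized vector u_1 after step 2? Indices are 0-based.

u_1 = (-61/15, 39/10, -29/30, 17/15)

Step 1: u_0 = a_0 = (2, 3, -1, -4).
Step 2: u_1 = a_1 − (1/30)·u_0 = (-61/15, 39/10, -29/30, 17/15).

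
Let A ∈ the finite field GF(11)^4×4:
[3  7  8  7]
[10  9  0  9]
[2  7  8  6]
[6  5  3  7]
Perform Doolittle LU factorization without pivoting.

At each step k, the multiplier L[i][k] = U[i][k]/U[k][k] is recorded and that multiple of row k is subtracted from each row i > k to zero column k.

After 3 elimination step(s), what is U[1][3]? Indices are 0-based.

[col 0] pivot 3
  R1 -= 7*R0 → (0, 4, 10, 4)  (L[1][0] := 7)
  R2 -= 8*R0 → (0, 6, 10, 5)  (L[2][0] := 8)
  R3 -= 2*R0 → (0, 2, 9, 4)  (L[3][0] := 2)
[col 1] pivot 4
  R2 -= 7*R1 → (0, 0, 6, 10)  (L[2][1] := 7)
  R3 -= 6*R1 → (0, 0, 4, 2)  (L[3][1] := 6)
[col 2] pivot 6
  R3 -= 8*R2 → (0, 0, 0, 10)  (L[3][2] := 8)

U[1][3] = 4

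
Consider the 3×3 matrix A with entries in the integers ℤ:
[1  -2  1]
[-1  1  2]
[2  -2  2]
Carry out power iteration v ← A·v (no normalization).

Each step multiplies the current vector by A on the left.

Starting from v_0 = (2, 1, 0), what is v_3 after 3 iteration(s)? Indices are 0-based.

v_0 = (2, 1, 0).
v_1 = A·v_0 = (0, -1, 2).
v_2 = A·v_1 = (4, 3, 6).
v_3 = A·v_2 = (4, 11, 14).

v_3 = (4, 11, 14)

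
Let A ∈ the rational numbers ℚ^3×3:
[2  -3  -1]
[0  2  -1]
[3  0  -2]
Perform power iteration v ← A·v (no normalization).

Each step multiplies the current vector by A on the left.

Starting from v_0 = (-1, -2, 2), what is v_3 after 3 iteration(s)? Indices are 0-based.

v_0 = (-1, -2, 2).
v_1 = A·v_0 = (2, -6, -7).
v_2 = A·v_1 = (29, -5, 20).
v_3 = A·v_2 = (53, -30, 47).

v_3 = (53, -30, 47)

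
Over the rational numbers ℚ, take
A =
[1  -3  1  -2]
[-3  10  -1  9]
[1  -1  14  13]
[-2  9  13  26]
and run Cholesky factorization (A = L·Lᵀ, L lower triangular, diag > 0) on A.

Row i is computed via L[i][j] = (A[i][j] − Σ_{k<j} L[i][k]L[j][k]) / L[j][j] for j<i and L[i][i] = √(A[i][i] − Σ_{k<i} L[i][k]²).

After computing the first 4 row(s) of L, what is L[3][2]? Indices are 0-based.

L[3][2] = 3

Step 1: L[0][0] = √(1) = 1.
  L[1][0] = (-3) / L[0][0] = -3.
Step 2: L[1][1] = √(1) = 1.
  L[2][0] = (1) / L[0][0] = 1.
  L[2][1] = (2) / L[1][1] = 2.
Step 3: L[2][2] = √(9) = 3.
  L[3][0] = (-2) / L[0][0] = -2.
  L[3][1] = (3) / L[1][1] = 3.
  L[3][2] = (9) / L[2][2] = 3.
Step 4: L[3][3] = √(4) = 2.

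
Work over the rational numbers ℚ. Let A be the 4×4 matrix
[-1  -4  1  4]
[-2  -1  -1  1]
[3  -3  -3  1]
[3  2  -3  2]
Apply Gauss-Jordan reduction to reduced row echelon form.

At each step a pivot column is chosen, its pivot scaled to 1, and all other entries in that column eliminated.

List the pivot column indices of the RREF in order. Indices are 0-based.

pivot columns: 0, 1, 2, 3

step 1: normalize row 0 (÷-1) = (1, 4, -1, -4)
  row 1: subtract -2×row0 = (0, 7, -3, -7)
  row 2: subtract 3×row0 = (0, -15, 0, 13)
  row 3: subtract 3×row0 = (0, -10, 0, 14)
step 2: normalize row 1 (÷7) = (0, 1, -3/7, -1)
  row 0: subtract 4×row1 = (1, 0, 5/7, 0)
  row 2: subtract -15×row1 = (0, 0, -45/7, -2)
  row 3: subtract -10×row1 = (0, 0, -30/7, 4)
step 3: normalize row 2 (÷-45/7) = (0, 0, 1, 14/45)
  row 0: subtract 5/7×row2 = (1, 0, 0, -2/9)
  row 1: subtract -3/7×row2 = (0, 1, 0, -13/15)
  row 3: subtract -30/7×row2 = (0, 0, 0, 16/3)
step 4: normalize row 3 (÷16/3) = (0, 0, 0, 1)
  row 0: subtract -2/9×row3 = (1, 0, 0, 0)
  row 1: subtract -13/15×row3 = (0, 1, 0, 0)
  row 2: subtract 14/45×row3 = (0, 0, 1, 0)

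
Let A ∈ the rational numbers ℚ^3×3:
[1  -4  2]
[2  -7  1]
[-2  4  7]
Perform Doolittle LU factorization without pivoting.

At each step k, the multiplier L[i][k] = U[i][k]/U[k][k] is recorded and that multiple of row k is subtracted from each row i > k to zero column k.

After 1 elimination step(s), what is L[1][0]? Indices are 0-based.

L[1][0] = 2

k=0: U[0][0]=1
  eliminate (1,0): mult=2, new row 1: (0, 1, -3); set L[1][0]=2
  eliminate (2,0): mult=-2, new row 2: (0, -4, 11); set L[2][0]=-2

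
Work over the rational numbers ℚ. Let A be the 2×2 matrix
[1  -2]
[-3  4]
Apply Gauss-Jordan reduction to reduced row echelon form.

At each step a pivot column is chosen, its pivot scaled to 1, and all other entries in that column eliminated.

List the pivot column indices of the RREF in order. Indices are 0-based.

pivot(0,0)=1: scale R0 → (1, -2)
  clear (1,0): R1 −= (-3)R0 → (0, -2)
pivot(1,1)=-2: scale R1 → (0, 1)
  clear (0,1): R0 −= (-2)R1 → (1, 0)

pivot columns: 0, 1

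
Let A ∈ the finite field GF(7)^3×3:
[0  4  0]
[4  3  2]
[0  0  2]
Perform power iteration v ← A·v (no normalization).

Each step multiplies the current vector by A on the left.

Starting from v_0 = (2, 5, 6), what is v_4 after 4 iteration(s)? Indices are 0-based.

v_4 = (5, 5, 5)

v_0 = (2, 5, 6).
v_1 = A·v_0 = (6, 0, 5).
v_2 = A·v_1 = (0, 6, 3).
v_3 = A·v_2 = (3, 3, 6).
v_4 = A·v_3 = (5, 5, 5).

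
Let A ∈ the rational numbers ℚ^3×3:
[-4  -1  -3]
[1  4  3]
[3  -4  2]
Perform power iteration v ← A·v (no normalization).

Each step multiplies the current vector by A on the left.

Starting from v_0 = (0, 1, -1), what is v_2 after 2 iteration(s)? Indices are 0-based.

v_2 = (9, -12, -10)

v_0 = (0, 1, -1).
v_1 = A·v_0 = (2, 1, -6).
v_2 = A·v_1 = (9, -12, -10).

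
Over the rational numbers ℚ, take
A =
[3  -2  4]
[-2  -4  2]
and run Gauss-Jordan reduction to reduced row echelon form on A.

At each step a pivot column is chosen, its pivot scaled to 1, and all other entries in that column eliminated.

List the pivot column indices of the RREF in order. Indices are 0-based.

pivot columns: 0, 1

[1] R0 /= 3  ⇒  (1, -2/3, 4/3)
     R1 -= -2·R0  ⇒  (0, -16/3, 14/3)
[2] R1 /= -16/3  ⇒  (0, 1, -7/8)
     R0 -= -2/3·R1  ⇒  (1, 0, 3/4)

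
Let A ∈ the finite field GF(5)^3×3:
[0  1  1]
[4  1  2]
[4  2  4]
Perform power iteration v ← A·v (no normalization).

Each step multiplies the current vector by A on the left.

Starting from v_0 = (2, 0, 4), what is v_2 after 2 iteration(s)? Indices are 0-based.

v_2 = (0, 0, 4)

v_0 = (2, 0, 4).
v_1 = A·v_0 = (4, 1, 4).
v_2 = A·v_1 = (0, 0, 4).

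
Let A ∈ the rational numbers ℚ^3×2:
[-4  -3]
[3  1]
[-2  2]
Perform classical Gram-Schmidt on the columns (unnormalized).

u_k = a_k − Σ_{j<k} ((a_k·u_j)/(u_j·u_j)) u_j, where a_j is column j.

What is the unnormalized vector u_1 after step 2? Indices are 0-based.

Step 1: u_0 = a_0 = (-4, 3, -2).
Step 2: u_1 = a_1 − (11/29)·u_0 = (-43/29, -4/29, 80/29).

u_1 = (-43/29, -4/29, 80/29)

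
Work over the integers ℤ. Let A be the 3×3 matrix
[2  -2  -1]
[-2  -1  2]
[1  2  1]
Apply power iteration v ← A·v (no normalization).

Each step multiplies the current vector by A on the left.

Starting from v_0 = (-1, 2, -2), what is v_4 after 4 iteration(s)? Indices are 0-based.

v_4 = (14, 104, -71)

v_0 = (-1, 2, -2).
v_1 = A·v_0 = (-4, -4, 1).
v_2 = A·v_1 = (-1, 14, -11).
v_3 = A·v_2 = (-19, -34, 16).
v_4 = A·v_3 = (14, 104, -71).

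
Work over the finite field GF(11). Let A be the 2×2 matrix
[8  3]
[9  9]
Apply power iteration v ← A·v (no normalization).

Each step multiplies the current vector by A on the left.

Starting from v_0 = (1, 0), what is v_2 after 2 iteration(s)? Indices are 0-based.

v_0 = (1, 0).
v_1 = A·v_0 = (8, 9).
v_2 = A·v_1 = (3, 10).

v_2 = (3, 10)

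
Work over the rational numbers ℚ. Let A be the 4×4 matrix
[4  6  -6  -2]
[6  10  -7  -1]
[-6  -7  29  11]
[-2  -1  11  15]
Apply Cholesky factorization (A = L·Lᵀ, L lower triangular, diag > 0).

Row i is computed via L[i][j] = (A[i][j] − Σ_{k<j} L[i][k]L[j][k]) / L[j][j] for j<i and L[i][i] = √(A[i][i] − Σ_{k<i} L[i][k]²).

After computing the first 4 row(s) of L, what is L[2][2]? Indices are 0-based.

L[2][2] = 4

Step 1: L[0][0] = √(4) = 2.
  L[1][0] = (6) / L[0][0] = 3.
Step 2: L[1][1] = √(1) = 1.
  L[2][0] = (-6) / L[0][0] = -3.
  L[2][1] = (2) / L[1][1] = 2.
Step 3: L[2][2] = √(16) = 4.
  L[3][0] = (-2) / L[0][0] = -1.
  L[3][1] = (2) / L[1][1] = 2.
  L[3][2] = (4) / L[2][2] = 1.
Step 4: L[3][3] = √(9) = 3.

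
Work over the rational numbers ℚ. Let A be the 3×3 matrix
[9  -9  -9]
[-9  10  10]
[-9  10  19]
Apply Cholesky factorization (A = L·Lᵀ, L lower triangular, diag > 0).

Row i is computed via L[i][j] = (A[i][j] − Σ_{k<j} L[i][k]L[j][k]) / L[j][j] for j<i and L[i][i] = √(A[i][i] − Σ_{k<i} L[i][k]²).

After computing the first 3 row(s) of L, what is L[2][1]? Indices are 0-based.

Step 1: L[0][0] = √(9) = 3.
  L[1][0] = (-9) / L[0][0] = -3.
Step 2: L[1][1] = √(1) = 1.
  L[2][0] = (-9) / L[0][0] = -3.
  L[2][1] = (1) / L[1][1] = 1.
Step 3: L[2][2] = √(9) = 3.

L[2][1] = 1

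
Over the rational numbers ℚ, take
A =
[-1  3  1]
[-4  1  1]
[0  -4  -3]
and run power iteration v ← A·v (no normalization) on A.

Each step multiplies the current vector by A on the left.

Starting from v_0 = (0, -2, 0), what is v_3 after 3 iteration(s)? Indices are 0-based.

v_0 = (0, -2, 0).
v_1 = A·v_0 = (-6, -2, 8).
v_2 = A·v_1 = (8, 30, -16).
v_3 = A·v_2 = (66, -18, -72).

v_3 = (66, -18, -72)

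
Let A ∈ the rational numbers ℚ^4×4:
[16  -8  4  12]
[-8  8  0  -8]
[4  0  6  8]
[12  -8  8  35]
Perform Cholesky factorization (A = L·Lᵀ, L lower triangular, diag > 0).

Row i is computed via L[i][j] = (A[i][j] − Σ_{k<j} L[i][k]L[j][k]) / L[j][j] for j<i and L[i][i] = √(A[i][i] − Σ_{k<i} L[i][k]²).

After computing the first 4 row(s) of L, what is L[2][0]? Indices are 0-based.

L[2][0] = 1

Step 1: L[0][0] = √(16) = 4.
  L[1][0] = (-8) / L[0][0] = -2.
Step 2: L[1][1] = √(4) = 2.
  L[2][0] = (4) / L[0][0] = 1.
  L[2][1] = (2) / L[1][1] = 1.
Step 3: L[2][2] = √(4) = 2.
  L[3][0] = (12) / L[0][0] = 3.
  L[3][1] = (-2) / L[1][1] = -1.
  L[3][2] = (6) / L[2][2] = 3.
Step 4: L[3][3] = √(16) = 4.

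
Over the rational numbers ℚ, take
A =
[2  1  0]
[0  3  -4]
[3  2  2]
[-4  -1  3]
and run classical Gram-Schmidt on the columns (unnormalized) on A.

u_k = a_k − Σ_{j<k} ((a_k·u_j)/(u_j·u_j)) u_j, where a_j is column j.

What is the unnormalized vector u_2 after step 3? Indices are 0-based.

Step 1: u_0 = a_0 = (2, 0, 3, -4).
Step 2: u_1 = a_1 − (12/29)·u_0 = (5/29, 3, 22/29, 19/29).
Step 3: u_2 = a_2 − (-6/29)·u_0 − (-247/291)·u_1 = (163/291, -141/97, 950/291, 794/291).

u_2 = (163/291, -141/97, 950/291, 794/291)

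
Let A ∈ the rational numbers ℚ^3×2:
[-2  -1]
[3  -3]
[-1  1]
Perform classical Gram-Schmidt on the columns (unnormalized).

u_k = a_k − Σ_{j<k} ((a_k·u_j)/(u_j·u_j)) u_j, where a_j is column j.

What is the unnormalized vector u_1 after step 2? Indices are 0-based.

u_1 = (-15/7, -9/7, 3/7)

Step 1: u_0 = a_0 = (-2, 3, -1).
Step 2: u_1 = a_1 − (-4/7)·u_0 = (-15/7, -9/7, 3/7).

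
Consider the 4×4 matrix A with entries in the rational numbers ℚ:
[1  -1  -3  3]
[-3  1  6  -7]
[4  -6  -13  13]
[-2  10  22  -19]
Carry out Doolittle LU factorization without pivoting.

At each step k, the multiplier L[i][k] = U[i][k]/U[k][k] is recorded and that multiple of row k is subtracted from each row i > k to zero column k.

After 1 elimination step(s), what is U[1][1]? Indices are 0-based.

U[1][1] = -2

[col 0] pivot 1
  R1 -= -3*R0 → (0, -2, -3, 2)  (L[1][0] := -3)
  R2 -= 4*R0 → (0, -2, -1, 1)  (L[2][0] := 4)
  R3 -= -2*R0 → (0, 8, 16, -13)  (L[3][0] := -2)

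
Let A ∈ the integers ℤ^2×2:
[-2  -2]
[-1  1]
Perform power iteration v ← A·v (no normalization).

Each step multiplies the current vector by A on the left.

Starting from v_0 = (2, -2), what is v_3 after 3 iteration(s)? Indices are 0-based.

v_3 = (-8, -12)

v_0 = (2, -2).
v_1 = A·v_0 = (0, -4).
v_2 = A·v_1 = (8, -4).
v_3 = A·v_2 = (-8, -12).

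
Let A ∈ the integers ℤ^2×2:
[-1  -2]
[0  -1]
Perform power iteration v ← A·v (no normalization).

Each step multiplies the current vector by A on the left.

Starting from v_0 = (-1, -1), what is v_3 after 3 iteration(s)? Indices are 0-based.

v_3 = (7, 1)

v_0 = (-1, -1).
v_1 = A·v_0 = (3, 1).
v_2 = A·v_1 = (-5, -1).
v_3 = A·v_2 = (7, 1).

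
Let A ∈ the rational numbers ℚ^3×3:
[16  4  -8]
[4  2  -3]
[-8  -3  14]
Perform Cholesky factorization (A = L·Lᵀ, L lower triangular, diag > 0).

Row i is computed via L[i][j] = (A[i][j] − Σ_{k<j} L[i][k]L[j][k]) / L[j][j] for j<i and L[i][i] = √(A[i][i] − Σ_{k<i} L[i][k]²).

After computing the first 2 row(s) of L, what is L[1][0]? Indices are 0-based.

L[1][0] = 1

Step 1: L[0][0] = √(16) = 4.
  L[1][0] = (4) / L[0][0] = 1.
Step 2: L[1][1] = √(1) = 1.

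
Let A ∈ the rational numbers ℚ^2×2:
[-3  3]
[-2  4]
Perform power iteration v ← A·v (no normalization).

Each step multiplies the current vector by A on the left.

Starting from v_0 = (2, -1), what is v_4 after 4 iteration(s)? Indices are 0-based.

v_4 = (-33, -146)

v_0 = (2, -1).
v_1 = A·v_0 = (-9, -8).
v_2 = A·v_1 = (3, -14).
v_3 = A·v_2 = (-51, -62).
v_4 = A·v_3 = (-33, -146).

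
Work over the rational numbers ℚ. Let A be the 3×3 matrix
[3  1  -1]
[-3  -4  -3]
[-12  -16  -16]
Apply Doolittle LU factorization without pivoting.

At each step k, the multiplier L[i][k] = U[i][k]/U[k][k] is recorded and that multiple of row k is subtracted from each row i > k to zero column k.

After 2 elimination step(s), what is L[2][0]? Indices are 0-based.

k=0: U[0][0]=3
  eliminate (1,0): mult=-1, new row 1: (0, -3, -4); set L[1][0]=-1
  eliminate (2,0): mult=-4, new row 2: (0, -12, -20); set L[2][0]=-4
k=1: U[1][1]=-3
  eliminate (2,1): mult=4, new row 2: (0, 0, -4); set L[2][1]=4

L[2][0] = -4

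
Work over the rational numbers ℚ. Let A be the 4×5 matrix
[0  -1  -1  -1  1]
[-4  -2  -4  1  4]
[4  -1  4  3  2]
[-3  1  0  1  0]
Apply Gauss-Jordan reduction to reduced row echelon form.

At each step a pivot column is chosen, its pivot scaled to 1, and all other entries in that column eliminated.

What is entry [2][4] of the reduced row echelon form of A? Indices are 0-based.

M[2][4] = 13/41

pivot(0,0): swap R0↔R1
pivot(0,0)=-4: scale R0 → (1, 1/2, 1, -1/4, -1)
  clear (2,0): R2 −= (4)R0 → (0, -3, 0, 4, 6)
  clear (3,0): R3 −= (-3)R0 → (0, 5/2, 3, 1/4, -3)
pivot(1,1)=-1: scale R1 → (0, 1, 1, 1, -1)
  clear (0,1): R0 −= (1/2)R1 → (1, 0, 1/2, -3/4, -1/2)
  clear (2,1): R2 −= (-3)R1 → (0, 0, 3, 7, 3)
  clear (3,1): R3 −= (5/2)R1 → (0, 0, 1/2, -9/4, -1/2)
pivot(2,2)=3: scale R2 → (0, 0, 1, 7/3, 1)
  clear (0,2): R0 −= (1/2)R2 → (1, 0, 0, -23/12, -1)
  clear (1,2): R1 −= (1)R2 → (0, 1, 0, -4/3, -2)
  clear (3,2): R3 −= (1/2)R2 → (0, 0, 0, -41/12, -1)
pivot(3,3)=-41/12: scale R3 → (0, 0, 0, 1, 12/41)
  clear (0,3): R0 −= (-23/12)R3 → (1, 0, 0, 0, -18/41)
  clear (1,3): R1 −= (-4/3)R3 → (0, 1, 0, 0, -66/41)
  clear (2,3): R2 −= (7/3)R3 → (0, 0, 1, 0, 13/41)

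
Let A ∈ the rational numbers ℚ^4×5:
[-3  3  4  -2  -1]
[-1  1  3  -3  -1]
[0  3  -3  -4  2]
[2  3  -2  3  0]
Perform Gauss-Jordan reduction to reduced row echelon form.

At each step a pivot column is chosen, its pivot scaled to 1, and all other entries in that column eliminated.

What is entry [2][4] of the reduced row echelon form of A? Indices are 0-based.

M[2][4] = -67/122

step 1: normalize row 0 (÷-3) = (1, -1, -4/3, 2/3, 1/3)
  row 1: subtract -1×row0 = (0, 0, 5/3, -7/3, -2/3)
  row 3: subtract 2×row0 = (0, 5, 2/3, 5/3, -2/3)
step 2: exchange rows 1,2
step 2: normalize row 1 (÷3) = (0, 1, -1, -4/3, 2/3)
  row 0: subtract -1×row1 = (1, 0, -7/3, -2/3, 1)
  row 3: subtract 5×row1 = (0, 0, 17/3, 25/3, -4)
step 3: normalize row 2 (÷5/3) = (0, 0, 1, -7/5, -2/5)
  row 0: subtract -7/3×row2 = (1, 0, 0, -59/15, 1/15)
  row 1: subtract -1×row2 = (0, 1, 0, -41/15, 4/15)
  row 3: subtract 17/3×row2 = (0, 0, 0, 244/15, -26/15)
step 4: normalize row 3 (÷244/15) = (0, 0, 0, 1, -13/122)
  row 0: subtract -59/15×row3 = (1, 0, 0, 0, -43/122)
  row 1: subtract -41/15×row3 = (0, 1, 0, 0, -3/122)
  row 2: subtract -7/5×row3 = (0, 0, 1, 0, -67/122)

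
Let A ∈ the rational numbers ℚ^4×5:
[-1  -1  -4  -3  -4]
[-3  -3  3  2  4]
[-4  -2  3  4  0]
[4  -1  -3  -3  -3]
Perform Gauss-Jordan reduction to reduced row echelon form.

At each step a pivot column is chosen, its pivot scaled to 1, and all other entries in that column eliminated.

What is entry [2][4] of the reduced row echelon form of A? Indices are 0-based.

[1] R0 /= -1  ⇒  (1, 1, 4, 3, 4)
     R1 -= -3·R0  ⇒  (0, 0, 15, 11, 16)
     R2 -= -4·R0  ⇒  (0, 2, 19, 16, 16)
     R3 -= 4·R0  ⇒  (0, -5, -19, -15, -19)
[2] R1 <-> R2
[2] R1 /= 2  ⇒  (0, 1, 19/2, 8, 8)
     R0 -= 1·R1  ⇒  (1, 0, -11/2, -5, -4)
     R3 -= -5·R1  ⇒  (0, 0, 57/2, 25, 21)
[3] R2 /= 15  ⇒  (0, 0, 1, 11/15, 16/15)
     R0 -= -11/2·R2  ⇒  (1, 0, 0, -29/30, 28/15)
     R1 -= 19/2·R2  ⇒  (0, 1, 0, 31/30, -32/15)
     R3 -= 57/2·R2  ⇒  (0, 0, 0, 41/10, -47/5)
[4] R3 /= 41/10  ⇒  (0, 0, 0, 1, -94/41)
     R0 -= -29/30·R3  ⇒  (1, 0, 0, 0, -43/123)
     R1 -= 31/30·R3  ⇒  (0, 1, 0, 0, 29/123)
     R2 -= 11/15·R3  ⇒  (0, 0, 1, 0, 338/123)

M[2][4] = 338/123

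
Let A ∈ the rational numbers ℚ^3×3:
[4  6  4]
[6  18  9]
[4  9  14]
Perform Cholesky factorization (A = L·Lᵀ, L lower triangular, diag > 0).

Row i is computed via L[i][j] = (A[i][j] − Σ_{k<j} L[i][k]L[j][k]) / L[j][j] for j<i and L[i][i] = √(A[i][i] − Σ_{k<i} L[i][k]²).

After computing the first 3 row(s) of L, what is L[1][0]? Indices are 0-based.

Step 1: L[0][0] = √(4) = 2.
  L[1][0] = (6) / L[0][0] = 3.
Step 2: L[1][1] = √(9) = 3.
  L[2][0] = (4) / L[0][0] = 2.
  L[2][1] = (3) / L[1][1] = 1.
Step 3: L[2][2] = √(9) = 3.

L[1][0] = 3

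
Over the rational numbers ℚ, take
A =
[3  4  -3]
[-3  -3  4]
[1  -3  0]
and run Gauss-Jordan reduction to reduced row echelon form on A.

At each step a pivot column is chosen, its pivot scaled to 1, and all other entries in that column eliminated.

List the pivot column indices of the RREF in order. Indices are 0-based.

[1] R0 /= 3  ⇒  (1, 4/3, -1)
     R1 -= -3·R0  ⇒  (0, 1, 1)
     R2 -= 1·R0  ⇒  (0, -13/3, 1)
[2] R1 /= 1  ⇒  (0, 1, 1)
     R0 -= 4/3·R1  ⇒  (1, 0, -7/3)
     R2 -= -13/3·R1  ⇒  (0, 0, 16/3)
[3] R2 /= 16/3  ⇒  (0, 0, 1)
     R0 -= -7/3·R2  ⇒  (1, 0, 0)
     R1 -= 1·R2  ⇒  (0, 1, 0)

pivot columns: 0, 1, 2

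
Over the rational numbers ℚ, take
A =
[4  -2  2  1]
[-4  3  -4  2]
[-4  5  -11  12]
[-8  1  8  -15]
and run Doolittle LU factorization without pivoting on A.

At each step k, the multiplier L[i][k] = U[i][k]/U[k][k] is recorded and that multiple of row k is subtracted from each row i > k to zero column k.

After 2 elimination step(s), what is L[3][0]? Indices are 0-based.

[col 0] pivot 4
  R1 -= -1*R0 → (0, 1, -2, 3)  (L[1][0] := -1)
  R2 -= -1*R0 → (0, 3, -9, 13)  (L[2][0] := -1)
  R3 -= -2*R0 → (0, -3, 12, -13)  (L[3][0] := -2)
[col 1] pivot 1
  R2 -= 3*R1 → (0, 0, -3, 4)  (L[2][1] := 3)
  R3 -= -3*R1 → (0, 0, 6, -4)  (L[3][1] := -3)

L[3][0] = -2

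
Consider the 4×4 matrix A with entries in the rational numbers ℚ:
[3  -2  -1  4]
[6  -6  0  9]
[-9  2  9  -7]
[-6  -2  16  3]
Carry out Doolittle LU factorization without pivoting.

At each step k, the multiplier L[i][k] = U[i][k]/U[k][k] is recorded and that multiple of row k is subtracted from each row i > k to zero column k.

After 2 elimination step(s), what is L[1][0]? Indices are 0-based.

L[1][0] = 2

k=0: U[0][0]=3
  eliminate (1,0): mult=2, new row 1: (0, -2, 2, 1); set L[1][0]=2
  eliminate (2,0): mult=-3, new row 2: (0, -4, 6, 5); set L[2][0]=-3
  eliminate (3,0): mult=-2, new row 3: (0, -6, 14, 11); set L[3][0]=-2
k=1: U[1][1]=-2
  eliminate (2,1): mult=2, new row 2: (0, 0, 2, 3); set L[2][1]=2
  eliminate (3,1): mult=3, new row 3: (0, 0, 8, 8); set L[3][1]=3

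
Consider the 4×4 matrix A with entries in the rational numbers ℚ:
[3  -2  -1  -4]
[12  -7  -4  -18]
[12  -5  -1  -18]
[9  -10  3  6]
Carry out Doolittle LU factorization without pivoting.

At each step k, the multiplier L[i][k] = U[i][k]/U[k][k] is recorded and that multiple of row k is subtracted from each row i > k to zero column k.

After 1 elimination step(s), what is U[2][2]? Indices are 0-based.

U[2][2] = 3

[col 0] pivot 3
  R1 -= 4*R0 → (0, 1, 0, -2)  (L[1][0] := 4)
  R2 -= 4*R0 → (0, 3, 3, -2)  (L[2][0] := 4)
  R3 -= 3*R0 → (0, -4, 6, 18)  (L[3][0] := 3)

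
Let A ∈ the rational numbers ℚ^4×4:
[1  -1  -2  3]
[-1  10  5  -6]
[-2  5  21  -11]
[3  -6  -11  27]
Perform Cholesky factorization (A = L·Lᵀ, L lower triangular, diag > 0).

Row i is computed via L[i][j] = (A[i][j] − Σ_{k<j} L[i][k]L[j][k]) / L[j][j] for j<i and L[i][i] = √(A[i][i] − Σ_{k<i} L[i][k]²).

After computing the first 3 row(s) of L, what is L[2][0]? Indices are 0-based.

Step 1: L[0][0] = √(1) = 1.
  L[1][0] = (-1) / L[0][0] = -1.
Step 2: L[1][1] = √(9) = 3.
  L[2][0] = (-2) / L[0][0] = -2.
  L[2][1] = (3) / L[1][1] = 1.
Step 3: L[2][2] = √(16) = 4.

L[2][0] = -2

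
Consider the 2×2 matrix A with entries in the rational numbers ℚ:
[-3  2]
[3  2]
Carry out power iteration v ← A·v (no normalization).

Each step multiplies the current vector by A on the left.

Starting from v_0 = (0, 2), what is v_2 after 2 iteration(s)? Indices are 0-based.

v_2 = (-4, 20)

v_0 = (0, 2).
v_1 = A·v_0 = (4, 4).
v_2 = A·v_1 = (-4, 20).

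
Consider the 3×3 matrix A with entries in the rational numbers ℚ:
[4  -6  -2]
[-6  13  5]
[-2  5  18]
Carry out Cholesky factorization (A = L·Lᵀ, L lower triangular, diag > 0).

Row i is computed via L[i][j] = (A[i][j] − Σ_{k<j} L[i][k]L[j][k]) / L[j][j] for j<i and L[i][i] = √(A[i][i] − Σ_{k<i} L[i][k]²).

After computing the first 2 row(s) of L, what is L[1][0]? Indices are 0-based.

L[1][0] = -3

Step 1: L[0][0] = √(4) = 2.
  L[1][0] = (-6) / L[0][0] = -3.
Step 2: L[1][1] = √(4) = 2.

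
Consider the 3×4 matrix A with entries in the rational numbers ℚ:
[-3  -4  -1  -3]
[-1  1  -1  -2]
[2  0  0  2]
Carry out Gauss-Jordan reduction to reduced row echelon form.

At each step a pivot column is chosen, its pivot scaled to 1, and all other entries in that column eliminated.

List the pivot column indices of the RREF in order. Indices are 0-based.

[1] R0 /= -3  ⇒  (1, 4/3, 1/3, 1)
     R1 -= -1·R0  ⇒  (0, 7/3, -2/3, -1)
     R2 -= 2·R0  ⇒  (0, -8/3, -2/3, 0)
[2] R1 /= 7/3  ⇒  (0, 1, -2/7, -3/7)
     R0 -= 4/3·R1  ⇒  (1, 0, 5/7, 11/7)
     R2 -= -8/3·R1  ⇒  (0, 0, -10/7, -8/7)
[3] R2 /= -10/7  ⇒  (0, 0, 1, 4/5)
     R0 -= 5/7·R2  ⇒  (1, 0, 0, 1)
     R1 -= -2/7·R2  ⇒  (0, 1, 0, -1/5)

pivot columns: 0, 1, 2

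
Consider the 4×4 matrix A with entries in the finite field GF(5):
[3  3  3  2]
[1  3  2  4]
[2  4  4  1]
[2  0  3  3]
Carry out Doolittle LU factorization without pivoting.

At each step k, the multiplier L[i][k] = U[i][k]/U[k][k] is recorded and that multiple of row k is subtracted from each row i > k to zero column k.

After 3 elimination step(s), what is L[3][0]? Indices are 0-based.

Step 1: pivot at (0,0) is 3.
  row1 ← row1 − (2)·row0  ⇒  L[1][0]=2, U row1=(0, 2, 1, 0)
  row2 ← row2 − (4)·row0  ⇒  L[2][0]=4, U row2=(0, 2, 2, 3)
  row3 ← row3 − (4)·row0  ⇒  L[3][0]=4, U row3=(0, 3, 1, 0)
Step 2: pivot at (1,1) is 2.
  row2 ← row2 − (1)·row1  ⇒  L[2][1]=1, U row2=(0, 0, 1, 3)
  row3 ← row3 − (4)·row1  ⇒  L[3][1]=4, U row3=(0, 0, 2, 0)
Step 3: pivot at (2,2) is 1.
  row3 ← row3 − (2)·row2  ⇒  L[3][2]=2, U row3=(0, 0, 0, 4)

L[3][0] = 4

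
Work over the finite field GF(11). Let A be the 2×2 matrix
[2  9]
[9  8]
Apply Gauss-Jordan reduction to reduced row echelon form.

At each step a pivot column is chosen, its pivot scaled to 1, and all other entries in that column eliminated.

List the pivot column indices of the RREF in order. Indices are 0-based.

[1] R0 /= 2  ⇒  (1, 10)
     R1 -= 9·R0  ⇒  (0, 6)
[2] R1 /= 6  ⇒  (0, 1)
     R0 -= 10·R1  ⇒  (1, 0)

pivot columns: 0, 1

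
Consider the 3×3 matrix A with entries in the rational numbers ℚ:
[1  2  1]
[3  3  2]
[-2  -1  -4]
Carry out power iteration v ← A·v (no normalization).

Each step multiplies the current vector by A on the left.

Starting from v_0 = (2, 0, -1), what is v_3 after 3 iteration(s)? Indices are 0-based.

v_0 = (2, 0, -1).
v_1 = A·v_0 = (1, 4, 0).
v_2 = A·v_1 = (9, 15, -6).
v_3 = A·v_2 = (33, 60, -9).

v_3 = (33, 60, -9)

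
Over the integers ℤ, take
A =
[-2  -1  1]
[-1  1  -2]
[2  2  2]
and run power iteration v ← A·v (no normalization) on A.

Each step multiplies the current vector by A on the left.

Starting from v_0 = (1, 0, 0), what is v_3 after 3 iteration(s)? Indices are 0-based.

v_3 = (-13, -6, 4)

v_0 = (1, 0, 0).
v_1 = A·v_0 = (-2, -1, 2).
v_2 = A·v_1 = (7, -3, -2).
v_3 = A·v_2 = (-13, -6, 4).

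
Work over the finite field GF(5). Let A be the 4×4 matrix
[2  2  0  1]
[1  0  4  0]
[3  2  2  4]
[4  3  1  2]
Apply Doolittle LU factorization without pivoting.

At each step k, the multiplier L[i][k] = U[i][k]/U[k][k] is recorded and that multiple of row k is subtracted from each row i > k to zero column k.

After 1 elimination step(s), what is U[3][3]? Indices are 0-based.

U[3][3] = 0

k=0: U[0][0]=2
  eliminate (1,0): mult=3, new row 1: (0, 4, 4, 2); set L[1][0]=3
  eliminate (2,0): mult=4, new row 2: (0, 4, 2, 0); set L[2][0]=4
  eliminate (3,0): mult=2, new row 3: (0, 4, 1, 0); set L[3][0]=2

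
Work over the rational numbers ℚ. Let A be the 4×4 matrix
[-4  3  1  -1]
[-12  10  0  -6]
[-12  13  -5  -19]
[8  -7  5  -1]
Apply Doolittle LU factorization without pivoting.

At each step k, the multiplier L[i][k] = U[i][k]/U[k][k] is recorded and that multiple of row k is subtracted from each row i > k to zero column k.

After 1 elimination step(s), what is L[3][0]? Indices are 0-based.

Step 1: pivot at (0,0) is -4.
  row1 ← row1 − (3)·row0  ⇒  L[1][0]=3, U row1=(0, 1, -3, -3)
  row2 ← row2 − (3)·row0  ⇒  L[2][0]=3, U row2=(0, 4, -8, -16)
  row3 ← row3 − (-2)·row0  ⇒  L[3][0]=-2, U row3=(0, -1, 7, -3)

L[3][0] = -2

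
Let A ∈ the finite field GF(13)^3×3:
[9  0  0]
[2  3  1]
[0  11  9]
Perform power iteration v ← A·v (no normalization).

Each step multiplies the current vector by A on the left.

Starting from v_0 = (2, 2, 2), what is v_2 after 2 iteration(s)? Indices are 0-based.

v_2 = (6, 8, 11)

v_0 = (2, 2, 2).
v_1 = A·v_0 = (5, 12, 1).
v_2 = A·v_1 = (6, 8, 11).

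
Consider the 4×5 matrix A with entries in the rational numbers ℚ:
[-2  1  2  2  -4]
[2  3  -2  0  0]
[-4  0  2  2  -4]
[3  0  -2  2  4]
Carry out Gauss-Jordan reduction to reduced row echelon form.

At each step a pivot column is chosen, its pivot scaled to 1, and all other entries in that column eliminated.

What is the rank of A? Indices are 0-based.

step 1: normalize row 0 (÷-2) = (1, -1/2, -1, -1, 2)
  row 1: subtract 2×row0 = (0, 4, 0, 2, -4)
  row 2: subtract -4×row0 = (0, -2, -2, -2, 4)
  row 3: subtract 3×row0 = (0, 3/2, 1, 5, -2)
step 2: normalize row 1 (÷4) = (0, 1, 0, 1/2, -1)
  row 0: subtract -1/2×row1 = (1, 0, -1, -3/4, 3/2)
  row 2: subtract -2×row1 = (0, 0, -2, -1, 2)
  row 3: subtract 3/2×row1 = (0, 0, 1, 17/4, -1/2)
step 3: normalize row 2 (÷-2) = (0, 0, 1, 1/2, -1)
  row 0: subtract -1×row2 = (1, 0, 0, -1/4, 1/2)
  row 3: subtract 1×row2 = (0, 0, 0, 15/4, 1/2)
step 4: normalize row 3 (÷15/4) = (0, 0, 0, 1, 2/15)
  row 0: subtract -1/4×row3 = (1, 0, 0, 0, 8/15)
  row 1: subtract 1/2×row3 = (0, 1, 0, 0, -16/15)
  row 2: subtract 1/2×row3 = (0, 0, 1, 0, -16/15)

rank = 4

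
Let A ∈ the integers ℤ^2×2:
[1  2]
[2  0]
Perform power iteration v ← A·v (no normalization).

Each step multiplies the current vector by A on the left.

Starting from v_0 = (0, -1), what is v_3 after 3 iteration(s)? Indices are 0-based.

v_0 = (0, -1).
v_1 = A·v_0 = (-2, 0).
v_2 = A·v_1 = (-2, -4).
v_3 = A·v_2 = (-10, -4).

v_3 = (-10, -4)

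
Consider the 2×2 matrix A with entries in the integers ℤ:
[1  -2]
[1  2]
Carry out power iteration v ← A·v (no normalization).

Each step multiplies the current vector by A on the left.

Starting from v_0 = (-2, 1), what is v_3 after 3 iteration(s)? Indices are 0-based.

v_3 = (4, -12)

v_0 = (-2, 1).
v_1 = A·v_0 = (-4, 0).
v_2 = A·v_1 = (-4, -4).
v_3 = A·v_2 = (4, -12).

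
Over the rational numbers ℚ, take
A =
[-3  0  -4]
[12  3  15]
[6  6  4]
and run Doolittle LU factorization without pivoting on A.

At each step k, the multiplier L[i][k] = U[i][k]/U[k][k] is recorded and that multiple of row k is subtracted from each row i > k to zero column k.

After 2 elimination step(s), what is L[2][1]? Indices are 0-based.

L[2][1] = 2

k=0: U[0][0]=-3
  eliminate (1,0): mult=-4, new row 1: (0, 3, -1); set L[1][0]=-4
  eliminate (2,0): mult=-2, new row 2: (0, 6, -4); set L[2][0]=-2
k=1: U[1][1]=3
  eliminate (2,1): mult=2, new row 2: (0, 0, -2); set L[2][1]=2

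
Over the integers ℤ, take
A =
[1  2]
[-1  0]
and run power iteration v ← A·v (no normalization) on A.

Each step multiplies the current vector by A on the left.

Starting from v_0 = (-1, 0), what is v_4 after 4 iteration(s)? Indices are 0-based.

v_4 = (1, -3)

v_0 = (-1, 0).
v_1 = A·v_0 = (-1, 1).
v_2 = A·v_1 = (1, 1).
v_3 = A·v_2 = (3, -1).
v_4 = A·v_3 = (1, -3).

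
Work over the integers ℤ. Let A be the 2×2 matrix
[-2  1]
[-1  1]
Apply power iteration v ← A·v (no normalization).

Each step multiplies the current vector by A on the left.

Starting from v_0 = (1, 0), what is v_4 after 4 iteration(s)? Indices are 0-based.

v_0 = (1, 0).
v_1 = A·v_0 = (-2, -1).
v_2 = A·v_1 = (3, 1).
v_3 = A·v_2 = (-5, -2).
v_4 = A·v_3 = (8, 3).

v_4 = (8, 3)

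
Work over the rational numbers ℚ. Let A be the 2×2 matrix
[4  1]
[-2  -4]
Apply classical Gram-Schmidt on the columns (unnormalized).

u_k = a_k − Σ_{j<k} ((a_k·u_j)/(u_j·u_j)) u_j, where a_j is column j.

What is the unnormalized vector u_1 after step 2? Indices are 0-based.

u_1 = (-7/5, -14/5)

Step 1: u_0 = a_0 = (4, -2).
Step 2: u_1 = a_1 − (3/5)·u_0 = (-7/5, -14/5).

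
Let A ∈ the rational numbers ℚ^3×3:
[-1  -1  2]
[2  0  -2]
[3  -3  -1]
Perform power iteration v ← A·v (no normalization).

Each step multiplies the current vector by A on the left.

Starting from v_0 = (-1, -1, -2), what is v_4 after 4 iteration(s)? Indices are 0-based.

v_4 = (88, -148, -230)

v_0 = (-1, -1, -2).
v_1 = A·v_0 = (-2, 2, 2).
v_2 = A·v_1 = (4, -8, -14).
v_3 = A·v_2 = (-24, 36, 50).
v_4 = A·v_3 = (88, -148, -230).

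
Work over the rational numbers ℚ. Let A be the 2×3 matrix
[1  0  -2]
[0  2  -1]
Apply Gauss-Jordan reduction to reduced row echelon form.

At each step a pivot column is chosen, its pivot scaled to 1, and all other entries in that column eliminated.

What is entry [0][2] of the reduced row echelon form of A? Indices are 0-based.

step 1: normalize row 0 (÷1) = (1, 0, -2)
step 2: normalize row 1 (÷2) = (0, 1, -1/2)

M[0][2] = -2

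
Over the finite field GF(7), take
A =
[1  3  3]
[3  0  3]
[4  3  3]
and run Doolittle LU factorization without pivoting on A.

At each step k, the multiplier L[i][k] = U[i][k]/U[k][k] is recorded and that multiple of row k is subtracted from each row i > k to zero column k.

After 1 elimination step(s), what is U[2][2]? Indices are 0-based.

U[2][2] = 5

[col 0] pivot 1
  R1 -= 3*R0 → (0, 5, 1)  (L[1][0] := 3)
  R2 -= 4*R0 → (0, 5, 5)  (L[2][0] := 4)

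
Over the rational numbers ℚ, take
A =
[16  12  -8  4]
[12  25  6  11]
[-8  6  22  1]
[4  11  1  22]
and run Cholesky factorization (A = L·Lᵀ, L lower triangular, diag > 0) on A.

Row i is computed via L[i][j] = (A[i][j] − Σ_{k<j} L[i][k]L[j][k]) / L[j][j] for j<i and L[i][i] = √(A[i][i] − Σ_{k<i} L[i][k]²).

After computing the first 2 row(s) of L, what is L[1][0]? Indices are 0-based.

L[1][0] = 3

Step 1: L[0][0] = √(16) = 4.
  L[1][0] = (12) / L[0][0] = 3.
Step 2: L[1][1] = √(16) = 4.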